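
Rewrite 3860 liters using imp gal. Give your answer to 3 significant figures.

849 imperial gallons

1 liter = 0.219969 imperial gallons.
3860 × 0.219969 ≈ 849 imp gal.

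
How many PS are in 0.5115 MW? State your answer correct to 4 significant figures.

695.4 PS

1 megawatt = 1359.62 PS.
So 0.5115 × 1359.62 ≈ 695.4 PS.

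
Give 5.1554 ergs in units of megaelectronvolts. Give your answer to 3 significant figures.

1 erg = 624151 MeV.
So 5.1554 × 624151 ≈ 3.22 × 10^6 MeV.

3.22 × 10^6 MeV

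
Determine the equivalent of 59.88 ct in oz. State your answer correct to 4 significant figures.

0.4224 oz

1 carat = 0.00705479 oz.
So 59.88 × 0.00705479 ≈ 0.4224 oz.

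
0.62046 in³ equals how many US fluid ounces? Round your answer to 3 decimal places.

0.344 US fluid ounces

1 cubic inch = 0.554113 US fluid ounces.
0.62046 × 0.554113 ≈ 0.344 US fl oz.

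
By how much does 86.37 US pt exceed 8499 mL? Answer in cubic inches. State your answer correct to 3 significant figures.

1980 in³

86.37 US pt = 2493.93 in³ and 8499 mL = 518.641 in³.
2493.93 − 518.641 ≈ 1980 in³.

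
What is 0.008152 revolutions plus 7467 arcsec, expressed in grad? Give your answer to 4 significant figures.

5.565 gradians

0.008152 rev = 3.26080 grad and 7467 arcsec = 2.30463 grad.
3.26080 + 2.30463 ≈ 5.565 grad.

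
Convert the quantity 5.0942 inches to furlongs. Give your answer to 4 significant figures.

1 in = 0.000126263 furlong.
Then 5.0942 × 0.000126263 ≈ 0.0006432 furlong.

0.0006432 furlong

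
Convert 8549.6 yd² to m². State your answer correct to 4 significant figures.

7149 m²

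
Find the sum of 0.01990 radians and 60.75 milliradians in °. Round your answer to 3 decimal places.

4.621 degrees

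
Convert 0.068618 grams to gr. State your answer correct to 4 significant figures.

1 g = 15.4324 gr.
So 0.068618 × 15.4324 ≈ 1.059 gr.

1.059 gr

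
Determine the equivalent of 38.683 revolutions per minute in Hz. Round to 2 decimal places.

0.64 Hz

1 revolution per minute = 0.0166667 Hz.
Then 38.683 × 0.0166667 ≈ 0.64 Hz.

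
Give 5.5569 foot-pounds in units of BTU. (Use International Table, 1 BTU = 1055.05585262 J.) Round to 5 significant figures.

1 ft·lbf = 0.00128507 BTU.
5.5569 × 0.00128507 ≈ 0.0071410 BTU.

0.0071410 BTU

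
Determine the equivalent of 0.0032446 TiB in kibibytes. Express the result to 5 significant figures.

1 TiB = 1.07374 × 10^9 KiB.
Then 0.0032446 × 1.07374 × 10^9 ≈ 3.4839 × 10^6 KiB.

3.4839 × 10^6 KiB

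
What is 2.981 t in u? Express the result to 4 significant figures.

1.795 × 10^30 u

1 metric ton = 6.02214 × 10^29 u.
So 2.981 × 6.02214 × 10^29 ≈ 1.795 × 10^30 u.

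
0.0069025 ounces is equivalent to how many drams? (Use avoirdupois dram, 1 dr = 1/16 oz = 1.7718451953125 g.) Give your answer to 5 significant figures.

1 ounce = 16.0000 dr.
0.0069025 × 16.0000 ≈ 0.11044 dr.

0.11044 dr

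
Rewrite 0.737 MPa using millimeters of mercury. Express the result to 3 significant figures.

5530 mmHg

1 megapascal = 7500.62 mmHg.
Then 0.737 × 7500.62 ≈ 5530 mmHg.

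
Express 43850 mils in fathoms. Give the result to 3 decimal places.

0.609 fathoms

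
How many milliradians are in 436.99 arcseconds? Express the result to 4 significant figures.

1 arcsecond = 0.00484814 mrad.
436.99 × 0.00484814 ≈ 2.119 mrad.

2.119 mrad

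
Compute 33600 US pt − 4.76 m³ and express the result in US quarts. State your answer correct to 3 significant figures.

11800 US qt

33600 US pt = 16800.0 US qt and 4.76 m³ = 5029.84 US qt.
16800.0 − 5029.84 ≈ 11800 US qt.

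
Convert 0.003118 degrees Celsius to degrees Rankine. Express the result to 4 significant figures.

°R = (°C + 273.15) × 9/5.
Applying the formula gives 491.7 °R.

491.7 degrees Rankine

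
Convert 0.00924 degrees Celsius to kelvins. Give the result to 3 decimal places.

273.159 K

K = °C + 273.15.
Applying the formula gives 273.159 K.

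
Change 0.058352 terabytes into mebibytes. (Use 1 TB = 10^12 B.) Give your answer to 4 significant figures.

55650 MiB

1 terabyte = 953674 MiB.
Thus 0.058352 × 953674 ≈ 55650 MiB.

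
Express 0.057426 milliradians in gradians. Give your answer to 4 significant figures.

0.003656 grad

1 mrad = 0.0636620 gradians.
0.057426 × 0.0636620 ≈ 0.003656 grad.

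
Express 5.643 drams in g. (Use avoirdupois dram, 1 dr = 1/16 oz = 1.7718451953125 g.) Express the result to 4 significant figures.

9.999 grams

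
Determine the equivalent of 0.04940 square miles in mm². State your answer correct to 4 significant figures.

1 square mile = 2.58999 × 10^12 mm².
0.04940 × 2.58999 × 10^12 ≈ 1.279 × 10^11 mm².

1.279 × 10^11 mm²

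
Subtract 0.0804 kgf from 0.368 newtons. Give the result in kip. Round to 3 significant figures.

-9.45e-5 kips

0.368 N = 8.27297e-5 kip and 0.0804 kgf = 0.000177252 kip.
8.27297e-5 − 0.000177252 ≈ -9.45e-5 kip.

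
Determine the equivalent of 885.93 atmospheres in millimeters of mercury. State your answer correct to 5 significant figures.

673310 mmHg

1 atm = 760.000 mmHg.
885.93 × 760.000 ≈ 673310 mmHg.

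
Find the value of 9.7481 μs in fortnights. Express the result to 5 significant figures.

1 μs = 8.26720e-13 fortnights.
9.7481 × 8.26720e-13 ≈ 8.0589e-12 fortnight.

8.0589e-12 fortnights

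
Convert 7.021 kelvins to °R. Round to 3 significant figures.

°R = K × 9/5.
Applying the formula gives 12.6 °R.

12.6 °R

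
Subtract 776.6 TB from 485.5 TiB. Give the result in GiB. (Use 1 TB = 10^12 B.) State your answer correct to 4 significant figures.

-226100 GiB

485.5 TiB = 497152 GiB and 776.6 TB = 723265 GiB.
497152 − 723265 ≈ -226100 GiB.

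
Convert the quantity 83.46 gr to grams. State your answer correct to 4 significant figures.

1 gr = 0.0647989 g.
Thus 83.46 × 0.0647989 ≈ 5.408 g.

5.408 g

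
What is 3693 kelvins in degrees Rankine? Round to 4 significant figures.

6647 °R

°R = K × 9/5.
Applying the formula gives 6647 °R.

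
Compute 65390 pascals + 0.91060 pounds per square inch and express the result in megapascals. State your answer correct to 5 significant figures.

0.071668 megapascals

65390 Pa = 0.0653900 MPa and 0.91060 psi = 0.00627837 MPa.
0.0653900 + 0.00627837 ≈ 0.071668 MPa.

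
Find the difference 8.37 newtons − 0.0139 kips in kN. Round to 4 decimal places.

-0.0535 kN

8.37 N = 0.00837000 kN and 0.0139 kip = 0.0618303 kN.
0.00837000 − 0.0618303 ≈ -0.0535 kN.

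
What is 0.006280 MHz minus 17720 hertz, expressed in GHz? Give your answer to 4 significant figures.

0.006280 MHz = 6.28000e-6 GHz and 17720 Hz = 1.77200e-5 GHz.
6.28000e-6 − 1.77200e-5 ≈ -1.144e-5 GHz.

-1.144e-5 GHz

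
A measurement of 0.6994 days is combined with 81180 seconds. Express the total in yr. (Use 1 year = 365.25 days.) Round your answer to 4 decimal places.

0.0045 yr

0.6994 d = 0.00191485 yr and 81180 s = 0.00257244 yr.
0.00191485 + 0.00257244 ≈ 0.0045 yr.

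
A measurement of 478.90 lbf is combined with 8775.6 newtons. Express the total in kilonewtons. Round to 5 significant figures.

478.90 lbf = 2.13025 kN and 8775.6 N = 8.77560 kN.
2.13025 + 8.77560 ≈ 10.906 kN.

10.906 kilonewtons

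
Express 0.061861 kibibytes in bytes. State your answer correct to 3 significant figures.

63.3 B

1 kibibyte = 1024.00 B.
Then 0.061861 × 1024.00 ≈ 63.3 B.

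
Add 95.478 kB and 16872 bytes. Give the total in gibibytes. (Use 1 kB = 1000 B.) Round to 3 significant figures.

0.000105 GiB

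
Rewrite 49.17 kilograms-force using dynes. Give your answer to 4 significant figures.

1 kgf = 980665 dyn.
49.17 × 980665 ≈ 4.822 × 10^7 dyn.

4.822 × 10^7 dynes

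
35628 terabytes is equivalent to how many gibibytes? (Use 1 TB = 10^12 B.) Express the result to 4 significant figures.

3.318 × 10^7 gibibytes

1 TB = 931.323 gibibytes.
Thus 35628 × 931.323 ≈ 3.318 × 10^7 GiB.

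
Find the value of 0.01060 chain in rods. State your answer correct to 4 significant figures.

0.04240 rod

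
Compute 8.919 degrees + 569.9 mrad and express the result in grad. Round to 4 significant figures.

46.19 grad

8.919 ° = 9.91000 grad and 569.9 mrad = 36.2810 grad.
9.91000 + 36.2810 ≈ 46.19 grad.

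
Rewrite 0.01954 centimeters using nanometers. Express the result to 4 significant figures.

1 centimeter = 1.00000e+7 nanometers.
Thus 0.01954 × 1.00000e+7 ≈ 195400 nm.

195400 nanometers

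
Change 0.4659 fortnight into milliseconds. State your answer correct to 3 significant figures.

5.64e+8 ms

1 fortnight = 1.20960e+9 ms.
Thus 0.4659 × 1.20960e+9 ≈ 5.64e+8 ms.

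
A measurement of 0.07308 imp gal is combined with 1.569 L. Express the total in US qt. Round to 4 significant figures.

0.07308 imp gal = 0.351062 US qt and 1.569 L = 1.65794 US qt.
0.351062 + 1.65794 ≈ 2.009 US qt.

2.009 US qt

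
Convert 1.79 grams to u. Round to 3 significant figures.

1.08 × 10^24 atomic mass units

1 g = 6.02214 × 10^23 atomic mass units.
So 1.79 × 6.02214 × 10^23 ≈ 1.08 × 10^24 u.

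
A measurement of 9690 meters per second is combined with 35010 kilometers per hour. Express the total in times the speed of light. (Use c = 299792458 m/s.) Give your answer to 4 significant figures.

6.476 × 10^-5 times the speed of light

9690 m/s = 3.23224 × 10^-5 c and 35010 km/h = 3.24391 × 10^-5 c.
3.23224 × 10^-5 + 3.24391 × 10^-5 ≈ 6.476 × 10^-5 c.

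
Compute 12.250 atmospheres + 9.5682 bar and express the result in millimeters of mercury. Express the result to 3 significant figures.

12.250 atm = 9310.00 mmHg and 9.5682 bar = 7176.74 mmHg.
9310.00 + 7176.74 ≈ 16500 mmHg.

16500 mmHg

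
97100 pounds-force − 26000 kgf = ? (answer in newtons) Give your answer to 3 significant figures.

177000 N

97100 lbf = 431922 N and 26000 kgf = 254973 N.
431922 − 254973 ≈ 177000 N.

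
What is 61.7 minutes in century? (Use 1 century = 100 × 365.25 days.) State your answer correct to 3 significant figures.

1 minute = 1.90129e-8 centuries.
61.7 × 1.90129e-8 ≈ 1.17e-6 century.

1.17e-6 centuries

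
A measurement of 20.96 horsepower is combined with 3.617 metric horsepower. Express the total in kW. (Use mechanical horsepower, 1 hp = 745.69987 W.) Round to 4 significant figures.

18.29 kW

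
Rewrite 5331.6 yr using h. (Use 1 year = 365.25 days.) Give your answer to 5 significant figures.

1 yr = 8766.00 h.
So 5331.6 × 8766.00 ≈ 4.6737e+7 h.

4.6737e+7 hours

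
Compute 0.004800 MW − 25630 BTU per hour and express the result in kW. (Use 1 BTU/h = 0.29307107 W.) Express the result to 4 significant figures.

-2.711 kW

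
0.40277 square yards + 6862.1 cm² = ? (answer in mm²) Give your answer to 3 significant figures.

0.40277 yd² = 336767 mm² and 6862.1 cm² = 686210 mm².
336767 + 686210 ≈ 1.02e+6 mm².

1.02e+6 square millimeters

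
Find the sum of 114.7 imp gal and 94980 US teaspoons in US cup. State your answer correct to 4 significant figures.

114.7 imp gal = 2203.98 US cup and 94980 US tsp = 1978.75 US cup.
2203.98 + 1978.75 ≈ 4183 US cup.

4183 US cups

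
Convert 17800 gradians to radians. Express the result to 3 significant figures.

1 grad = 0.0157080 rad.
Thus 17800 × 0.0157080 ≈ 280 rad.

280 rad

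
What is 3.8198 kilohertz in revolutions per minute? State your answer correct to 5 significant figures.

229190 rpm

1 kilohertz = 60000.0 revolutions per minute.
3.8198 × 60000.0 ≈ 229190 rpm.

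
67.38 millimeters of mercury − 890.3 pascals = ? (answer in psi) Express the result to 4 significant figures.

67.38 mmHg = 1.30291 psi and 890.3 Pa = 0.129127 psi.
1.30291 − 0.129127 ≈ 1.174 psi.

1.174 psi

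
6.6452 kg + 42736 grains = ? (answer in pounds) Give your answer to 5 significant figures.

20.755 lb

6.6452 kg = 14.6502 lb and 42736 gr = 6.10514 lb.
14.6502 + 6.10514 ≈ 20.755 lb.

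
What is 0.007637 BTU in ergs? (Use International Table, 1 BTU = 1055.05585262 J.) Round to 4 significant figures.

1 BTU = 1.05506e+10 erg.
Thus 0.007637 × 1.05506e+10 ≈ 8.057e+7 erg.

8.057e+7 ergs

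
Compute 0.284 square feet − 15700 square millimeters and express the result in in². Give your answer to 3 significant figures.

16.6 square inches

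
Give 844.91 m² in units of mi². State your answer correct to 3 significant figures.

0.000326 mi²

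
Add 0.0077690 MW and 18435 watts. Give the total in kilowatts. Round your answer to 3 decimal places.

26.204 kW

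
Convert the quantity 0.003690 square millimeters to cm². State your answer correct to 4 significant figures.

1 mm² = 0.0100000 cm².
So 0.003690 × 0.0100000 ≈ 3.690 × 10^-5 cm².

3.690 × 10^-5 cm²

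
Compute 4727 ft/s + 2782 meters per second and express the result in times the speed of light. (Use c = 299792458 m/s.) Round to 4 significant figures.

1.409 × 10^-5 times the speed of light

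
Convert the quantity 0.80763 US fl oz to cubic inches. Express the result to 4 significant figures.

1 US fl oz = 1.80469 in³.
0.80763 × 1.80469 ≈ 1.458 in³.

1.458 cubic inches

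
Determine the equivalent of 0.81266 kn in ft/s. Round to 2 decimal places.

1 knot = 1.68781 ft/s.
Then 0.81266 × 1.68781 ≈ 1.37 ft/s.

1.37 ft/s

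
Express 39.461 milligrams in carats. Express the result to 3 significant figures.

0.197 ct

1 mg = 0.00500000 carats.
So 39.461 × 0.00500000 ≈ 0.197 ct.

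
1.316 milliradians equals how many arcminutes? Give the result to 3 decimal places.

1 milliradian = 3.43775 arcminutes.
Then 1.316 × 3.43775 ≈ 4.524 arcmin.

4.524 arcminutes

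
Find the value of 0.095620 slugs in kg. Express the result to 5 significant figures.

1.3955 kg

1 slug = 14.5939 kg.
So 0.095620 × 14.5939 ≈ 1.3955 kg.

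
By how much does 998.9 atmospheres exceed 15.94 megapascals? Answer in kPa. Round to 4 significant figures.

998.9 atm = 101214 kPa and 15.94 MPa = 15940.0 kPa.
101214 − 15940.0 ≈ 85270 kPa.

85270 kPa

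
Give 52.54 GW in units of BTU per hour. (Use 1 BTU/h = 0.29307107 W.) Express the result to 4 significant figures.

1 GW = 3.41214e+9 BTU per hour.
So 52.54 × 3.41214e+9 ≈ 1.793e+11 BTU/h.

1.793e+11 BTU per hour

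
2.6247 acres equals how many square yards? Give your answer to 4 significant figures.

12700 yd²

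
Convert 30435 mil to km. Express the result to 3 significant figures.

0.000773 km

1 mil = 2.54000e-8 kilometers.
Thus 30435 × 2.54000e-8 ≈ 0.000773 km.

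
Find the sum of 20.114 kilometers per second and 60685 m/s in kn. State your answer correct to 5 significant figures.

20.114 km/s = 39098.5 kn and 60685 m/s = 117962 kn.
39098.5 + 117962 ≈ 157060 kn.

157060 knots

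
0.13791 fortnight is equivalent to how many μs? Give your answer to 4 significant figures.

1.668e+11 microseconds

1 fortnight = 1.20960e+12 microseconds.
0.13791 × 1.20960e+12 ≈ 1.668e+11 μs.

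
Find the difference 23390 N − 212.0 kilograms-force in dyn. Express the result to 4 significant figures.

23390 N = 2.33900 × 10^9 dyn and 212.0 kgf = 2.07901 × 10^8 dyn.
2.33900 × 10^9 − 2.07901 × 10^8 ≈ 2.131 × 10^9 dyn.

2.131 × 10^9 dyn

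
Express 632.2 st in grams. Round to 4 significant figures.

1 stone = 6350.29 g.
Thus 632.2 × 6350.29 ≈ 4.015 × 10^6 g.

4.015 × 10^6 g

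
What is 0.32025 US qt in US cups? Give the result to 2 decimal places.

1.28 US cup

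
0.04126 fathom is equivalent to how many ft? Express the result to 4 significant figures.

0.2476 ft

1 fathom = 6.00000 ft.
Then 0.04126 × 6.00000 ≈ 0.2476 ft.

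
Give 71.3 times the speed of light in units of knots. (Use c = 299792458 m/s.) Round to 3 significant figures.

4.16e+10 knots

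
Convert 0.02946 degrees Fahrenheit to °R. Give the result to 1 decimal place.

°R = °F + 459.67.
Applying the formula gives 459.7 °R.

459.7 degrees Rankine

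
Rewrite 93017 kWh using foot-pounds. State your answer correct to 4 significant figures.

2.470 × 10^11 foot-pounds

1 kWh = 2.65522 × 10^6 ft·lbf.
93017 × 2.65522 × 10^6 ≈ 2.470 × 10^11 ft·lbf.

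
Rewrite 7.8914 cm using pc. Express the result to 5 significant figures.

2.5574e-18 parsecs

1 centimeter = 3.24078e-19 pc.
Thus 7.8914 × 3.24078e-19 ≈ 2.5574e-18 pc.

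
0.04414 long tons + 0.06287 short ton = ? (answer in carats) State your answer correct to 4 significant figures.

0.04414 long ton = 224242 ct and 0.06287 short ton = 285174 ct.
224242 + 285174 ≈ 509400 ct.

509400 carats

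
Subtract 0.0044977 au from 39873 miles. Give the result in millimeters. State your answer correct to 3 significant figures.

39873 mi = 6.41694e+10 mm and 0.0044977 au = 6.72846e+11 mm.
6.41694e+10 − 6.72846e+11 ≈ -6.09e+11 mm.

-6.09e+11 millimeters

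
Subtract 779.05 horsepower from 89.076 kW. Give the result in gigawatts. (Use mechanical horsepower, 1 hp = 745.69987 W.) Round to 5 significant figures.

89.076 kW = 8.90760 × 10^-5 GW and 779.05 hp = 0.000580937 GW.
8.90760 × 10^-5 − 0.000580937 ≈ -0.00049186 GW.

-0.00049186 GW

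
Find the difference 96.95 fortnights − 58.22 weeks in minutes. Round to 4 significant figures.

96.95 fortnight = 1.95451 × 10^6 min and 58.22 wk = 586858 min.
1.95451 × 10^6 − 586858 ≈ 1.368 × 10^6 min.

1.368 × 10^6 minutes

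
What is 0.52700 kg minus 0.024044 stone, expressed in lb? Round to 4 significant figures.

0.52700 kg = 1.16184 lb and 0.024044 st = 0.336616 lb.
1.16184 − 0.336616 ≈ 0.8252 lb.

0.8252 lb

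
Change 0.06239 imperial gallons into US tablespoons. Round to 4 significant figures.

19.18 US tablespoons

1 imperial gallon = 307.443 US tbsp.
Thus 0.06239 × 307.443 ≈ 19.18 US tbsp.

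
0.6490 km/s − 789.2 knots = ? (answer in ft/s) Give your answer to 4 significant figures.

0.6490 km/s = 2129.265 ft/s and 789.2 kn = 1332.020 ft/s.
2129.265 − 1332.020 ≈ 797.2 ft/s.

797.2 ft/s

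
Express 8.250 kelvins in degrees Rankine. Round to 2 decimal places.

14.85 degrees Rankine

°R = K × 9/5.
Applying the formula gives 14.85 °R.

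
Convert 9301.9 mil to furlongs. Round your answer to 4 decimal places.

0.0012 furlong

1 mil = 1.26263e-7 furlong.
9301.9 × 1.26263e-7 ≈ 0.0012 furlong.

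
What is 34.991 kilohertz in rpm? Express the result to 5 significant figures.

2.0995 × 10^6 rpm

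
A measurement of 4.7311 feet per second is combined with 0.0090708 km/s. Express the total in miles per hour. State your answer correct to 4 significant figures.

23.52 miles per hour

4.7311 ft/s = 3.22575 mph and 0.0090708 km/s = 20.2908 mph.
3.22575 + 20.2908 ≈ 23.52 mph.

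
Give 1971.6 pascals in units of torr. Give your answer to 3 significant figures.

14.8 torr

1 Pa = 0.00750062 torr.
1971.6 × 0.00750062 ≈ 14.8 torr.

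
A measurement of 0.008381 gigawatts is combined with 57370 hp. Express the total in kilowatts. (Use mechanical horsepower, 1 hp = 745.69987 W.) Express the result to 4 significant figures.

0.008381 GW = 8381.00 kW and 57370 hp = 42780.8 kW.
8381.00 + 42780.8 ≈ 51160 kW.

51160 kW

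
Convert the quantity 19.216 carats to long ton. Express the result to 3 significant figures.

3.78e-6 long ton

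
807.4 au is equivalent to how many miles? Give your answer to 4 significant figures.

7.505 × 10^10 mi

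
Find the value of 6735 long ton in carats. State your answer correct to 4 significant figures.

1 long ton = 5.08023 × 10^6 ct.
6735 × 5.08023 × 10^6 ≈ 3.422 × 10^10 ct.

3.422 × 10^10 ct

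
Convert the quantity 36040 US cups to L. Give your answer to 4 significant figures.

8527 L

1 US cup = 0.236588 liters.
So 36040 × 0.236588 ≈ 8527 L.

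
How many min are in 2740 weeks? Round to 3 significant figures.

2.76 × 10^7 minutes

1 week = 10080.0 min.
So 2740 × 10080.0 ≈ 2.76 × 10^7 min.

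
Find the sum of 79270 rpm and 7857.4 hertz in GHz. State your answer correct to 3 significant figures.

9.18e-6 gigahertz

79270 rpm = 1.32117e-6 GHz and 7857.4 Hz = 7.85740e-6 GHz.
1.32117e-6 + 7.85740e-6 ≈ 9.18e-6 GHz.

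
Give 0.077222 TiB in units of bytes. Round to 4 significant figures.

8.491e+10 B

1 TiB = 1.09951e+12 B.
0.077222 × 1.09951e+12 ≈ 8.491e+10 B.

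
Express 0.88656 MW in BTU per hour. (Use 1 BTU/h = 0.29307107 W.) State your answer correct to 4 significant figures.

1 MW = 3.41214 × 10^6 BTU per hour.
Then 0.88656 × 3.41214 × 10^6 ≈ 3.025 × 10^6 BTU/h.

3.025 × 10^6 BTU/h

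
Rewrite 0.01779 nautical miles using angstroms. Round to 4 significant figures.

3.295e+11 Å

1 nautical mile = 1.85200e+13 Å.
0.01779 × 1.85200e+13 ≈ 3.295e+11 Å.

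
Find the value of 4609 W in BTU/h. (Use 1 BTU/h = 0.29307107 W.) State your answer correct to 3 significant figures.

15700 BTU per hour

1 watt = 3.41214 BTU/h.
Then 4609 × 3.41214 ≈ 15700 BTU/h.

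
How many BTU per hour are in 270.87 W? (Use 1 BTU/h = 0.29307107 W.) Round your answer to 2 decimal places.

924.25 BTU per hour

1 W = 3.41214 BTU/h.
Then 270.87 × 3.41214 ≈ 924.25 BTU/h.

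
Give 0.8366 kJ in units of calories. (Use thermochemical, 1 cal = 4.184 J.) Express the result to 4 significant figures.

200.0 calories

1 kilojoule = 239.006 cal.
Then 0.8366 × 239.006 ≈ 200.0 cal.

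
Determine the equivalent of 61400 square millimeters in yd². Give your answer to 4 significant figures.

0.07343 yd²

1 square millimeter = 1.19599 × 10^-6 yd².
61400 × 1.19599 × 10^-6 ≈ 0.07343 yd².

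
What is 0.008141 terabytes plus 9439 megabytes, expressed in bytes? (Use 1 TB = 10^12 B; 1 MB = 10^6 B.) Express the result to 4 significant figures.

1.758 × 10^10 bytes

0.008141 TB = 8.14100 × 10^9 B and 9439 MB = 9.43900 × 10^9 B.
8.14100 × 10^9 + 9.43900 × 10^9 ≈ 1.758 × 10^10 B.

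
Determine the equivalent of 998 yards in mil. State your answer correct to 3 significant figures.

3.59e+7 mils

1 yd = 36000.0 mil.
Thus 998 × 36000.0 ≈ 3.59e+7 mil.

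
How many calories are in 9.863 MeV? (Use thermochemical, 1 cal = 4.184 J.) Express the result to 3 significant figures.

1 MeV = 3.82929e-14 calories.
Thus 9.863 × 3.82929e-14 ≈ 3.78e-13 cal.

3.78e-13 cal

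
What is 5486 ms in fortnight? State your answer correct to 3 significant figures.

4.54 × 10^-6 fortnights

1 ms = 8.26720 × 10^-10 fortnights.
Then 5486 × 8.26720 × 10^-10 ≈ 4.54 × 10^-6 fortnight.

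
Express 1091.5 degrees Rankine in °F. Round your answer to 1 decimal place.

631.8 °F

°R = °F + 459.67.
Applying the formula gives 631.8 °F.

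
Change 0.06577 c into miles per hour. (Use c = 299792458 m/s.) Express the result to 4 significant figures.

1 c = 6.70617e+8 miles per hour.
Then 0.06577 × 6.70617e+8 ≈ 4.411e+7 mph.

4.411e+7 miles per hour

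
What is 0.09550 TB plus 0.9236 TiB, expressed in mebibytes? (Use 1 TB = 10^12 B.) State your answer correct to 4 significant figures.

1.060 × 10^6 mebibytes

0.09550 TB = 91075.9 MiB and 0.9236 TiB = 968465 MiB.
91075.9 + 968465 ≈ 1.060 × 10^6 MiB.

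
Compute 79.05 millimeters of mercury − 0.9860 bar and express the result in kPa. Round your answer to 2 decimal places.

-88.06 kPa

79.05 mmHg = 10.5391 kPa and 0.9860 bar = 98.6000 kPa.
10.5391 − 98.6000 ≈ -88.06 kPa.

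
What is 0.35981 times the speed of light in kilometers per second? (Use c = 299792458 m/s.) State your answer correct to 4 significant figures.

107900 km/s

1 speed of light = 299792 km/s.
Thus 0.35981 × 299792 ≈ 107900 km/s.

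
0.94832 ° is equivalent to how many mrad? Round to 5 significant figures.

1 ° = 17.4533 milliradians.
Thus 0.94832 × 17.4533 ≈ 16.551 mrad.

16.551 milliradians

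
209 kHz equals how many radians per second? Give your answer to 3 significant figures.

1.31e+6 rad/s

1 kHz = 6283.19 radians per second.
209 × 6283.19 ≈ 1.31e+6 rad/s.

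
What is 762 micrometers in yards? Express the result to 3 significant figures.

0.000833 yd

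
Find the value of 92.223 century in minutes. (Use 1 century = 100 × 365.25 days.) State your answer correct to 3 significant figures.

1 century = 5.25960 × 10^7 min.
So 92.223 × 5.25960 × 10^7 ≈ 4.85 × 10^9 min.

4.85 × 10^9 minutes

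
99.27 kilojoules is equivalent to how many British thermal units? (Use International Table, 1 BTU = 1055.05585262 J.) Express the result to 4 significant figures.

1 kJ = 0.947817 British thermal units.
So 99.27 × 0.947817 ≈ 94.09 BTU.

94.09 BTU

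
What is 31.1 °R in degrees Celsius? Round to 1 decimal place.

°R = (°C + 273.15) × 9/5.
Applying the formula gives -255.9 °C.

-255.9 degrees Celsius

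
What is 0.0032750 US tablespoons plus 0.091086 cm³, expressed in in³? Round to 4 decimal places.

0.0085 cubic inches

0.0032750 US tbsp = 0.00295518 in³ and 0.091086 cm³ = 0.00555841 in³.
0.00295518 + 0.00555841 ≈ 0.0085 in³.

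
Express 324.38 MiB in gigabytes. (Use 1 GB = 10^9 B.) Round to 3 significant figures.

0.340 GB

1 mebibyte = 0.00104858 GB.
So 324.38 × 0.00104858 ≈ 0.340 GB.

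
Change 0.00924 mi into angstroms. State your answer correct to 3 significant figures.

1 mile = 1.60934 × 10^13 angstroms.
Thus 0.00924 × 1.60934 × 10^13 ≈ 1.49 × 10^11 Å.

1.49 × 10^11 Å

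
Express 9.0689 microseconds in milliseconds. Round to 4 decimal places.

0.0091 milliseconds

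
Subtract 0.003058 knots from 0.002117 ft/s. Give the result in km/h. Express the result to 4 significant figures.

0.002117 ft/s = 0.00232294 km/h and 0.003058 kn = 0.00566342 km/h.
0.00232294 − 0.00566342 ≈ -0.003340 km/h.

-0.003340 km/h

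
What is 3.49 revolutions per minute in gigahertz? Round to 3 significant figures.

5.82 × 10^-11 GHz

1 revolution per minute = 1.66667 × 10^-11 GHz.
So 3.49 × 1.66667 × 10^-11 ≈ 5.82 × 10^-11 GHz.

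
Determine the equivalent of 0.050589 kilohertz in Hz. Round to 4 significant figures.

1 kHz = 1000.00 Hz.
So 0.050589 × 1000.00 ≈ 50.59 Hz.

50.59 Hz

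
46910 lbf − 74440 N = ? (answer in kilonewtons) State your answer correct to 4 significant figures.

46910 lbf = 208.666 kN and 74440 N = 74.4400 kN.
208.666 − 74.4400 ≈ 134.2 kN.

134.2 kN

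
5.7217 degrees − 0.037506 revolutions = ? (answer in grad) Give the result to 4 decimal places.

5.7217 ° = 6.35744 grad and 0.037506 rev = 15.0024 grad.
6.35744 − 15.0024 ≈ -8.6450 grad.

-8.6450 grad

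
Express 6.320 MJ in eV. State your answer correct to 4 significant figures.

3.945e+25 eV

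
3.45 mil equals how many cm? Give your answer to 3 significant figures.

0.00876 cm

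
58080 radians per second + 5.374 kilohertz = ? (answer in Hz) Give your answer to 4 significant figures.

14620 hertz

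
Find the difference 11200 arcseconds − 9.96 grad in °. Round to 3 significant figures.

-5.85 °

11200 arcsec = 3.11111 ° and 9.96 grad = 8.96400 °.
3.11111 − 8.96400 ≈ -5.85 °.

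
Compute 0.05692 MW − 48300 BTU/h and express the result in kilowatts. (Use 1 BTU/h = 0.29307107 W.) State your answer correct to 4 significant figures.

0.05692 MW = 56.9200 kW and 48300 BTU/h = 14.1553 kW.
56.9200 − 14.1553 ≈ 42.76 kW.

42.76 kW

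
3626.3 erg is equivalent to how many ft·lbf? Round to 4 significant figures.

0.0002675 ft·lbf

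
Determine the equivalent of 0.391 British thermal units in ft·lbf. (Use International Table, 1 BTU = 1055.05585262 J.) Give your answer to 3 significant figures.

304 ft·lbf

1 British thermal unit = 778.169 foot-pounds.
Then 0.391 × 778.169 ≈ 304 ft·lbf.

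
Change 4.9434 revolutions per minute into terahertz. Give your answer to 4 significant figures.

1 revolution per minute = 1.66667 × 10^-14 THz.
So 4.9434 × 1.66667 × 10^-14 ≈ 8.239 × 10^-14 THz.

8.239 × 10^-14 THz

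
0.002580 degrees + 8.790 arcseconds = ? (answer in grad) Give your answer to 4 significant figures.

0.005580 grad

0.002580 ° = 0.00286667 grad and 8.790 arcsec = 0.00271296 grad.
0.00286667 + 0.00271296 ≈ 0.005580 grad.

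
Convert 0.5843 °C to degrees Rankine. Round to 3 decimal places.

492.722 °R

°R = (°C + 273.15) × 9/5.
Applying the formula gives 492.722 °R.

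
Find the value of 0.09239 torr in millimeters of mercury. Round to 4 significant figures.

0.09239 mmHg

1 torr = 1.00000 millimeters of mercury.
Then 0.09239 × 1.00000 ≈ 0.09239 mmHg.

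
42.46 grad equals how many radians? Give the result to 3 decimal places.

0.667 rad

1 gradian = 0.0157080 radians.
Then 42.46 × 0.0157080 ≈ 0.667 rad.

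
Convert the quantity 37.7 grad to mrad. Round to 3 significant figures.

1 grad = 15.7080 milliradians.
Then 37.7 × 15.7080 ≈ 592 mrad.

592 mrad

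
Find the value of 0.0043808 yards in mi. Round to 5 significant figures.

2.4891 × 10^-6 mi

1 yard = 0.000568182 mi.
So 0.0043808 × 0.000568182 ≈ 2.4891 × 10^-6 mi.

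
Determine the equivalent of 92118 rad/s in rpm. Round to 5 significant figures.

879660 revolutions per minute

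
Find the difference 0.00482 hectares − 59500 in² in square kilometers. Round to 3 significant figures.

9.81 × 10^-6 km²

0.00482 ha = 4.82000 × 10^-5 km² and 59500 in² = 3.83870 × 10^-5 km².
4.82000 × 10^-5 − 3.83870 × 10^-5 ≈ 9.81 × 10^-6 km².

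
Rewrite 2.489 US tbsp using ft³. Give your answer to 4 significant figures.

0.001300 ft³

1 US tbsp = 0.000522190 ft³.
So 2.489 × 0.000522190 ≈ 0.001300 ft³.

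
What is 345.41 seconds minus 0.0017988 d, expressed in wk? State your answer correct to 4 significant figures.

345.41 s = 0.000571114 wk and 0.0017988 d = 0.000256971 wk.
0.000571114 − 0.000256971 ≈ 0.0003141 wk.

0.0003141 wk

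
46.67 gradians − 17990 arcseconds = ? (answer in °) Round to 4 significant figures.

37.01 degrees

46.67 grad = 42.0030 ° and 17990 arcsec = 4.99722 °.
42.0030 − 4.99722 ≈ 37.01 °.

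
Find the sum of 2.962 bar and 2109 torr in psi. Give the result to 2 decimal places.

83.74 pounds per square inch

2.962 bar = 42.9602 psi and 2109 torr = 40.7813 psi.
42.9602 + 40.7813 ≈ 83.74 psi.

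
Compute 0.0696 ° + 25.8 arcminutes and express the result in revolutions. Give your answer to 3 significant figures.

0.00139 revolutions

0.0696 ° = 0.000193333 rev and 25.8 arcmin = 0.00119444 rev.
0.000193333 + 0.00119444 ≈ 0.00139 rev.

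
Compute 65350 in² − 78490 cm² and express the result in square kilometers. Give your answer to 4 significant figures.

3.431e-5 km²

65350 in² = 4.21612e-5 km² and 78490 cm² = 7.84900e-6 km².
4.21612e-5 − 7.84900e-6 ≈ 3.431e-5 km².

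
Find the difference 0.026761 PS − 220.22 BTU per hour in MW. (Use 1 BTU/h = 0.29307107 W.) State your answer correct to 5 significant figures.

-4.4857 × 10^-5 MW

0.026761 PS = 1.96827 × 10^-5 MW and 220.22 BTU/h = 6.45401 × 10^-5 MW.
1.96827 × 10^-5 − 6.45401 × 10^-5 ≈ -4.4857 × 10^-5 MW.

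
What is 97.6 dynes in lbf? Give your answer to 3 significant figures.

1 dyne = 2.24809 × 10^-6 pounds-force.
97.6 × 2.24809 × 10^-6 ≈ 0.000219 lbf.

0.000219 lbf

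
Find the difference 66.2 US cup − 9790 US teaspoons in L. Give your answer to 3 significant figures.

66.2 US cup = 15.6621 L and 9790 US tsp = 48.2541 L.
15.6621 − 48.2541 ≈ -32.6 L.

-32.6 L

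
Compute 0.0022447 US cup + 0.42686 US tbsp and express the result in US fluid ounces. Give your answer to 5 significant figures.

0.23139 US fluid ounces

0.0022447 US cup = 0.0179576 US fl oz and 0.42686 US tbsp = 0.213430 US fl oz.
0.0179576 + 0.213430 ≈ 0.23139 US fl oz.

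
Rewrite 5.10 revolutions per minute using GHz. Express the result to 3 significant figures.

1 rpm = 1.66667e-11 gigahertz.
Then 5.10 × 1.66667e-11 ≈ 8.50e-11 GHz.

8.50e-11 GHz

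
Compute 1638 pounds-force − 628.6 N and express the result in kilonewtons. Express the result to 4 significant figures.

6.658 kN

1638 lbf = 7.28619 kN and 628.6 N = 0.628600 kN.
7.28619 − 0.628600 ≈ 6.658 kN.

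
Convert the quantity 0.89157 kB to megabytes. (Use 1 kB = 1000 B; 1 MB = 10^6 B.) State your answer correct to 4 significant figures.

1 kilobyte = 0.00100000 MB.
Thus 0.89157 × 0.00100000 ≈ 0.0008916 MB.

0.0008916 MB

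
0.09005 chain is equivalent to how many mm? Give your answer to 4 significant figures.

1812 mm

1 chain = 20116.8 millimeters.
0.09005 × 20116.8 ≈ 1812 mm.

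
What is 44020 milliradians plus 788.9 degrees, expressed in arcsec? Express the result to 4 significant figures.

44020 mrad = 9.07978e+6 arcsec and 788.9 ° = 2.84004e+6 arcsec.
9.07978e+6 + 2.84004e+6 ≈ 1.192e+7 arcsec.

1.192e+7 arcsec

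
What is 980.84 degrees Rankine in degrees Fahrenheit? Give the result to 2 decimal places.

°R = °F + 459.67.
Applying the formula gives 521.17 °F.

521.17 °F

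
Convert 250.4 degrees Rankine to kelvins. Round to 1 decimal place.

°R = K × 9/5.
Applying the formula gives 139.1 K.

139.1 K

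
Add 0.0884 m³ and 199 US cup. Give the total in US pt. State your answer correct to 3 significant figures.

0.0884 m³ = 186.822 US pt and 199 US cup = 99.5000 US pt.
186.822 + 99.5000 ≈ 286 US pt.

286 US pt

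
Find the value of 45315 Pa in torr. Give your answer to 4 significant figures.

1 Pa = 0.00750062 torr.
Thus 45315 × 0.00750062 ≈ 339.9 torr.

339.9 torr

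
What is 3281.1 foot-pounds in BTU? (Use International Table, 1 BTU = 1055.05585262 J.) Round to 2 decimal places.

4.22 British thermal units

1 ft·lbf = 0.00128507 BTU.
3281.1 × 0.00128507 ≈ 4.22 BTU.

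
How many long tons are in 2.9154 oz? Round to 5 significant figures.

8.1345e-5 long tons

1 ounce = 2.79018e-5 long tons.
Then 2.9154 × 2.79018e-5 ≈ 8.1345e-5 long ton.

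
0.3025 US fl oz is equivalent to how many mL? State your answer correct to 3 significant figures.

8.95 milliliters

1 US fluid ounce = 29.5735 milliliters.
0.3025 × 29.5735 ≈ 8.95 mL.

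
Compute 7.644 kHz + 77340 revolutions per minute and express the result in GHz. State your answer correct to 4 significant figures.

8.933 × 10^-6 gigahertz

7.644 kHz = 7.64400 × 10^-6 GHz and 77340 rpm = 1.28900 × 10^-6 GHz.
7.64400 × 10^-6 + 1.28900 × 10^-6 ≈ 8.933 × 10^-6 GHz.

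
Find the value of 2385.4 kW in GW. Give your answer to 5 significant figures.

0.0023854 GW

1 kW = 1.00000e-6 gigawatts.
Thus 2385.4 × 1.00000e-6 ≈ 0.0023854 GW.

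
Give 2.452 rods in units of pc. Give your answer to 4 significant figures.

1 rod = 1.62985e-16 pc.
2.452 × 1.62985e-16 ≈ 3.996e-16 pc.

3.996e-16 parsecs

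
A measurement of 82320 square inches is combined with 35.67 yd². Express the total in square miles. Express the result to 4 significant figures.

3.202e-5 mi²

82320 in² = 2.05057e-5 mi² and 35.67 yd² = 1.15154e-5 mi².
2.05057e-5 + 1.15154e-5 ≈ 3.202e-5 mi².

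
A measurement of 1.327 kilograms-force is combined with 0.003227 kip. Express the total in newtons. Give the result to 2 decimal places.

27.37 newtons

1.327 kgf = 13.0134 N and 0.003227 kip = 14.3544 N.
13.0134 + 14.3544 ≈ 27.37 N.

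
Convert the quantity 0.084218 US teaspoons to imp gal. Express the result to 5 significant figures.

9.1310 × 10^-5 imperial gallons

1 US tsp = 0.00108421 imperial gallons.
0.084218 × 0.00108421 ≈ 9.1310 × 10^-5 imp gal.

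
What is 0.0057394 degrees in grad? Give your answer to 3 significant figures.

0.00638 grad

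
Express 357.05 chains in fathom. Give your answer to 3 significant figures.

1 chain = 11.0000 fathom.
357.05 × 11.0000 ≈ 3930 fathom.

3930 fathoms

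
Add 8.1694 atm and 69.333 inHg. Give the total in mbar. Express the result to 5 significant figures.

8.1694 atm = 8277.64 mbar and 69.333 inHg = 2347.88 mbar.
8277.64 + 2347.88 ≈ 10626 mbar.

10626 mbar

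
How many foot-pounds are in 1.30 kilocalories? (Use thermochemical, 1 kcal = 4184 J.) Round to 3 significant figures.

1 kilocalorie = 3085.96 ft·lbf.
So 1.30 × 3085.96 ≈ 4010 ft·lbf.

4010 ft·lbf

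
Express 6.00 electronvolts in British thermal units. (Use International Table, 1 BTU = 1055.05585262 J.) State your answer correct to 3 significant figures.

1 eV = 1.51857e-22 BTU.
6.00 × 1.51857e-22 ≈ 9.11e-22 BTU.

9.11e-22 British thermal units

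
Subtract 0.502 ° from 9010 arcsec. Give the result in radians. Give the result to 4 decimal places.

0.0349 rad

9010 arcsec = 0.0436817 rad and 0.502 ° = 0.00876155 rad.
0.0436817 − 0.00876155 ≈ 0.0349 rad.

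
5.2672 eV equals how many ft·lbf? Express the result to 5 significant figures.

1 electronvolt = 1.18170 × 10^-19 ft·lbf.
So 5.2672 × 1.18170 × 10^-19 ≈ 6.2243 × 10^-19 ft·lbf.

6.2243 × 10^-19 foot-pounds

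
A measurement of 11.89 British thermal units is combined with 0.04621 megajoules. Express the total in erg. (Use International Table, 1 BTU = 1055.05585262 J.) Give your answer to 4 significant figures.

5.875 × 10^11 ergs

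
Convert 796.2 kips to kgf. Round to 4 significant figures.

361200 kgf

1 kip = 453.5924 kilograms-force.
Then 796.2 × 453.5924 ≈ 361200 kgf.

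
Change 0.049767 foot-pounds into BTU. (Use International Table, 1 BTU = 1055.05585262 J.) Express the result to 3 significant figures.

1 ft·lbf = 0.00128507 BTU.
So 0.049767 × 0.00128507 ≈ 6.40e-5 BTU.

6.40e-5 BTU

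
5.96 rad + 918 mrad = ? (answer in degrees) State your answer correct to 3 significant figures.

394 °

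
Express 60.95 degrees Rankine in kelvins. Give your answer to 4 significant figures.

33.86 K

°R = K × 9/5.
Applying the formula gives 33.86 K.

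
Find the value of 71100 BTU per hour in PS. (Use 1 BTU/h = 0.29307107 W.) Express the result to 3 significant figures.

1 BTU/h = 0.000398466 PS.
71100 × 0.000398466 ≈ 28.3 PS.

28.3 metric horsepower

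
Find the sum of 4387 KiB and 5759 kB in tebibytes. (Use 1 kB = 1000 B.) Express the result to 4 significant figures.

4387 KiB = 4.08571e-6 TiB and 5759 kB = 5.23778e-6 TiB.
4.08571e-6 + 5.23778e-6 ≈ 9.323e-6 TiB.

9.323e-6 TiB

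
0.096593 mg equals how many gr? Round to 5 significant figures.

0.0014907 grains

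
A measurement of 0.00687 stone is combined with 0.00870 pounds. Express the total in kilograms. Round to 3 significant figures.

0.0476 kilograms

0.00687 st = 0.0436265 kg and 0.00870 lb = 0.00394625 kg.
0.0436265 + 0.00394625 ≈ 0.0476 kg.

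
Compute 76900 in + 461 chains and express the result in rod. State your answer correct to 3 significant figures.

76900 in = 388.384 rod and 461 chain = 1844.00 rod.
388.384 + 1844.00 ≈ 2230 rod.

2230 rods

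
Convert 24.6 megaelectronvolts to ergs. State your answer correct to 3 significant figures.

3.94e-5 erg

1 megaelectronvolt = 1.60218e-6 erg.
24.6 × 1.60218e-6 ≈ 3.94e-5 erg.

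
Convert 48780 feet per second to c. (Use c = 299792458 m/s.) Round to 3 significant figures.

4.96 × 10^-5 c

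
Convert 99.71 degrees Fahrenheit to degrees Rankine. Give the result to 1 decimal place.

559.4 °R

°R = °F + 459.67.
Applying the formula gives 559.4 °R.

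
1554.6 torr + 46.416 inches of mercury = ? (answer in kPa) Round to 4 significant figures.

1554.6 torr = 207.263 kPa and 46.416 inHg = 157.183 kPa.
207.263 + 157.183 ≈ 364.4 kPa.

364.4 kPa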